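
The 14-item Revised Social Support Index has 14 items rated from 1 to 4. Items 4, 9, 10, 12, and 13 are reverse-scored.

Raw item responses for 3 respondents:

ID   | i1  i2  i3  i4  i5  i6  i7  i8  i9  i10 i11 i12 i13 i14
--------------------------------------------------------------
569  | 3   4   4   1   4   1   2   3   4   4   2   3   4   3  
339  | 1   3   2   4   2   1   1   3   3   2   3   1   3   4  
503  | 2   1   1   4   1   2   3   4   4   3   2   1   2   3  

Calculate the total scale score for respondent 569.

Respondent 569 raw: 3, 4, 4, 1, 4, 1, 2, 3, 4, 4, 2, 3, 4, 3.
Reverse-coded (reverse-coded value = 5 − response):
  item 1: 3
  item 2: 4
  item 3: 4
  item 4: 5 − 1 = 4
  item 5: 4
  item 6: 1
  item 7: 2
  item 8: 3
  item 9: 5 − 4 = 1
  item 10: 5 − 4 = 1
  item 11: 2
  item 12: 5 − 3 = 2
  item 13: 5 − 4 = 1
  item 14: 3
Sum = 3 + 4 + 4 + 4 + 4 + 1 + 2 + 3 + 1 + 1 + 2 + 2 + 1 + 3 = 35

35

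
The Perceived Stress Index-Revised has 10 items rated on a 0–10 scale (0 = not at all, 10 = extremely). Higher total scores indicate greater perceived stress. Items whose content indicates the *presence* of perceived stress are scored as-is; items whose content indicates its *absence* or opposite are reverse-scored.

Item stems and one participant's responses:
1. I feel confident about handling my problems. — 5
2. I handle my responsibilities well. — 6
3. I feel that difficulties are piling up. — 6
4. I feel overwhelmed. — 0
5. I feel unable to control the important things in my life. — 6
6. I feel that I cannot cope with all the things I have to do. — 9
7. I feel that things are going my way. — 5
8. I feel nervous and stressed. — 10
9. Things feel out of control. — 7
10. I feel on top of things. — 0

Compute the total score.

62

Items 1, 2, 7, 10 describe the absence/opposite of perceived stress → reverse-score.
reversed = (0+10) − raw = 10 − raw.
  item 1: 10 − 5 = 5
  item 2: 10 − 6 = 4
  item 3: 6
  item 4: 0
  item 5: 6
  item 6: 9
  item 7: 10 − 5 = 5
  item 8: 10
  item 9: 7
  item 10: 10 − 0 = 10
Total = 5 + 4 + 6 + 0 + 6 + 9 + 5 + 10 + 7 + 10 = 62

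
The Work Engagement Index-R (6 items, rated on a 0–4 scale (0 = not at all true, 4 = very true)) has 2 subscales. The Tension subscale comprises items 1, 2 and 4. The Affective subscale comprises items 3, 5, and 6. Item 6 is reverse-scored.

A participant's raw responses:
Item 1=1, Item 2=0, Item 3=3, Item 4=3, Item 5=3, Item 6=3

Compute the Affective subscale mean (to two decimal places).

Affective items: 3, 5, 6.
Of these, item 6 is reverse-scored; reversed = (0+4) − raw = 4 − raw.
  item 3: 3
  item 5: 3
  item 6: 4 − 3 = 1
Sum = 3 + 3 + 1 = 7
Mean = 7 / 3 = 2.33

2.33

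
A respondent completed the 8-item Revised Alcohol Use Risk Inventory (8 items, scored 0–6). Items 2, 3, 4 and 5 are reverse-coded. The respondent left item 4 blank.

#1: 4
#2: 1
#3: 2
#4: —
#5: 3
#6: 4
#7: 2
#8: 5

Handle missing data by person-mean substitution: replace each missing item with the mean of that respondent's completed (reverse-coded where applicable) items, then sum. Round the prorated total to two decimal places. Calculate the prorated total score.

Reverse-coded (reversed = (0+6) − raw = 6 − raw):
  item 2: 6 − 1 = 5
  item 3: 6 − 2 = 4
  item 5: 6 − 3 = 3
Completed scored items (7 of 8): 4, 5, 4, 3, 4, 2, 5; sum = 27.
Person mean = 27 / 7 ≈ 3.8571
Prorated total = (27 / 7) × 8 = 30.86 (to 2 dp)

30.86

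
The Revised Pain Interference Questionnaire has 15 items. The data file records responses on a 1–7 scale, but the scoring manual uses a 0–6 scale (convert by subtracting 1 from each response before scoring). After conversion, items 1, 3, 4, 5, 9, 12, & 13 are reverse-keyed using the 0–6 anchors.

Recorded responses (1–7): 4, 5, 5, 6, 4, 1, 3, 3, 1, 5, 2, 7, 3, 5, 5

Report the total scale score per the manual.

40

Convert to 0–6: 3, 4, 4, 5, 3, 0, 2, 2, 0, 4, 1, 6, 2, 4, 4
Reverse-coded (reversed = (0+6) − raw = 6 − raw):
  item 1: 6 − 3 = 3
  item 3: 6 − 4 = 2
  item 4: 6 − 5 = 1
  item 5: 6 − 3 = 3
  item 9: 6 − 0 = 6
  item 12: 6 − 6 = 0
  item 13: 6 − 2 = 4
Scored: 3, 4, 2, 1, 3, 0, 2, 2, 6, 4, 1, 0, 4, 4, 4
Total = 40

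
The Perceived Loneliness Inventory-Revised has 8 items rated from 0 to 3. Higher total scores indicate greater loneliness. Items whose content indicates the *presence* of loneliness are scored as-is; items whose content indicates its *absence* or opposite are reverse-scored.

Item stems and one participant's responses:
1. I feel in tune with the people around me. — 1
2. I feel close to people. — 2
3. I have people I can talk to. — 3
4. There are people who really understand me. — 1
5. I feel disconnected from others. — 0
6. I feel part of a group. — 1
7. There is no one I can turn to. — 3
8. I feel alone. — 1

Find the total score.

11

Items 1, 2, 3, 4, 6 describe the absence/opposite of loneliness → reverse-score.
reverse-coded value = 3 − response.
  item 1: 3 − 1 = 2
  item 2: 3 − 2 = 1
  item 3: 3 − 3 = 0
  item 4: 3 − 1 = 2
  item 5: 0
  item 6: 3 − 1 = 2
  item 7: 3
  item 8: 1
Total = 2 + 1 + 0 + 2 + 0 + 2 + 3 + 1 = 11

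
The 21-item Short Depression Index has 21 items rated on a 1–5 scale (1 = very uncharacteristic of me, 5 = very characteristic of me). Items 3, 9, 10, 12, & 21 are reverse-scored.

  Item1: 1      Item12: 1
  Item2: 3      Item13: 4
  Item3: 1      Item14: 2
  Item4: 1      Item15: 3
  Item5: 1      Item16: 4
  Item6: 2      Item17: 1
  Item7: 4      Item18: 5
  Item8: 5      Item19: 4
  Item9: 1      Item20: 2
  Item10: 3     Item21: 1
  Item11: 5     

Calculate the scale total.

70

Reverse-scored items use 6 − raw:
  item 3: 6 − 1 = 5
  item 9: 6 − 1 = 5
  item 10: 6 − 3 = 3
  item 12: 6 − 1 = 5
  item 21: 6 − 1 = 5
After reverse-coding: 1, 3, 5, 1, 1, 2, 4, 5, 5, 3, 5, 5, 4, 2, 3, 4, 1, 5, 4, 2, 5
Total = 1 + 3 + 5 + 1 + 1 + 2 + 4 + 5 + 5 + 3 + 5 + 5 + 4 + 2 + 3 + 4 + 1 + 5 + 4 + 2 + 5 = 70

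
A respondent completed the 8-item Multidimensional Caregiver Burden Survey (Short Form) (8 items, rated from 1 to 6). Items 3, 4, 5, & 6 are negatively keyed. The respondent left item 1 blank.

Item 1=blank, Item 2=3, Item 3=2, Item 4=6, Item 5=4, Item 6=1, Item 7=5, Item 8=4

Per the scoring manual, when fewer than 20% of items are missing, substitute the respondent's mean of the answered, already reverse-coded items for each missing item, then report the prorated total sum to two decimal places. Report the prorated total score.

30.86

Reverse-coded (reversed = (1+6) − raw = 7 − raw):
  item 3: 7 − 2 = 5
  item 4: 7 − 6 = 1
  item 5: 7 − 4 = 3
  item 6: 7 − 1 = 6
Completed scored items (7 of 8): 3, 5, 1, 3, 6, 5, 4; sum = 27.
Person mean = 27 / 7 ≈ 3.8571
Prorated total = (27 / 7) × 8 = 30.86 (to 2 dp)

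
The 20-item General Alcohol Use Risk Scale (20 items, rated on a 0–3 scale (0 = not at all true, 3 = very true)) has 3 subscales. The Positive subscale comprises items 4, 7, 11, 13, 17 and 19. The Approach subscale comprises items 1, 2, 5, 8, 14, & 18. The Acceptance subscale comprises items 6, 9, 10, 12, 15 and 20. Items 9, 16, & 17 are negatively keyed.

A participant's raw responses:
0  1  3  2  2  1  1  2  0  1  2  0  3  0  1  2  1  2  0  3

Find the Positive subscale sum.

Positive items: 4, 7, 11, 13, 17, 19.
Of these, item 17 is negatively keyed; on a 0–3 scale, reversed = 3 − raw.
  item 4: 2
  item 7: 1
  item 11: 2
  item 13: 3
  item 17: 3 − 1 = 2
  item 19: 0
Sum = 2 + 1 + 2 + 3 + 2 + 0 = 10

10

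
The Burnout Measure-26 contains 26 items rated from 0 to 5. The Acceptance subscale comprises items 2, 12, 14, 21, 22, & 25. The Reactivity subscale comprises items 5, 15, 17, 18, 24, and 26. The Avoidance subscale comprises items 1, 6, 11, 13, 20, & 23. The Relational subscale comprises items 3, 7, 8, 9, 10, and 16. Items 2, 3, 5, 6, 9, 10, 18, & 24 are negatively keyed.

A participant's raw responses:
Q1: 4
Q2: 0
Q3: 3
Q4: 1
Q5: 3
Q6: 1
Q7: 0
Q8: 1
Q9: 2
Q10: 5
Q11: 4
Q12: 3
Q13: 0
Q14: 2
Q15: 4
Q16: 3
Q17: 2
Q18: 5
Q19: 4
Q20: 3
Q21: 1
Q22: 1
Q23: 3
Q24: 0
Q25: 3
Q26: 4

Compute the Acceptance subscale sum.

Acceptance items: 2, 12, 14, 21, 22, 25.
Of these, item 2 is negatively keyed; on a 0–5 scale, reversed = 5 − raw.
  item 2: 5 − 0 = 5
  item 12: 3
  item 14: 2
  item 21: 1
  item 22: 1
  item 25: 3
Sum = 5 + 3 + 2 + 1 + 1 + 3 = 15

15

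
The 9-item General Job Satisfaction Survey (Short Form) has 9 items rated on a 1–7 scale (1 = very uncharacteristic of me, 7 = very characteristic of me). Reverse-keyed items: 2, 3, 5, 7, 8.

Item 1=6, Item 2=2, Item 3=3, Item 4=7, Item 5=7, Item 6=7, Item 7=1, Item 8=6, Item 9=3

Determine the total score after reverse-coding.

Reversing items 2, 3, 5, 7 and 8 with 8 − raw:
Total = 6 + (8−2) + (8−3) + 7 + (8−7) + 7 + (8−1) + (8−6) + 3
      = 6 + 6 + 5 + 7 + 1 + 7 + 7 + 2 + 3 = 44

44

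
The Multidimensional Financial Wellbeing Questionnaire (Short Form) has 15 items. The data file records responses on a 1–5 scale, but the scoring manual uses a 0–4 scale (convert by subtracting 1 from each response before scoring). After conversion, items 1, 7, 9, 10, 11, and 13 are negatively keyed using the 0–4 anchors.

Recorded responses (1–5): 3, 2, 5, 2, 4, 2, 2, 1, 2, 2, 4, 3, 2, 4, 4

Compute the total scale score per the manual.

Convert to 0–4: 2, 1, 4, 1, 3, 1, 1, 0, 1, 1, 3, 2, 1, 3, 3
Reverse-coded (on a 0–4 scale, reversed = 4 − raw):
  item 1: 4 − 2 = 2
  item 7: 4 − 1 = 3
  item 9: 4 − 1 = 3
  item 10: 4 − 1 = 3
  item 11: 4 − 3 = 1
  item 13: 4 − 1 = 3
Scored: 2, 1, 4, 1, 3, 1, 3, 0, 3, 3, 1, 2, 3, 3, 3
Total = 33

33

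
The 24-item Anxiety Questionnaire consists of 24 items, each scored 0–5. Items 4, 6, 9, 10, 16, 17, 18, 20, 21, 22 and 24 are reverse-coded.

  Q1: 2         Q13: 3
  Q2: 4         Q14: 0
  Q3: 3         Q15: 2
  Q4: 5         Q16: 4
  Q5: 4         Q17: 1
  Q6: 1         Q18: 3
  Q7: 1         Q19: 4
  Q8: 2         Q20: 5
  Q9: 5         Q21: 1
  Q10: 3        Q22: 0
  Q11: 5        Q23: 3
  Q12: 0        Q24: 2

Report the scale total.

Reversing items 4, 6, 9, 10, 16, 17, 18, 20, 21, 22, and 24 with 5 − raw:
Total = 2 + 4 + 3 + (5−5) + 4 + (5−1) + 1 + 2 + (5−5) + (5−3) + 5 + 0 + 3 + 0 + 2 + (5−4) + (5−1) + (5−3) + 4 + (5−5) + (5−1) + (5−0) + 3 + (5−2)
      = 2 + 4 + 3 + 0 + 4 + 4 + 1 + 2 + 0 + 2 + 5 + 0 + 3 + 0 + 2 + 1 + 4 + 2 + 4 + 0 + 4 + 5 + 3 + 3 = 58

58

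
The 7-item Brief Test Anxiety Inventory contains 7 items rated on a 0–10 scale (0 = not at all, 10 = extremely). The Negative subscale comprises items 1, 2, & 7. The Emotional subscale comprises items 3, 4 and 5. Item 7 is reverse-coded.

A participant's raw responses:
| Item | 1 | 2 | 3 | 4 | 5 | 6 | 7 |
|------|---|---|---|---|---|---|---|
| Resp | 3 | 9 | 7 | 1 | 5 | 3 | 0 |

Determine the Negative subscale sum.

Negative items: 1, 2, 7.
Of these, item 7 is reverse-coded; reverse-coded value = 10 − response.
  item 1: 3
  item 2: 9
  item 7: 10 − 0 = 10
Sum = 3 + 9 + 10 = 22

22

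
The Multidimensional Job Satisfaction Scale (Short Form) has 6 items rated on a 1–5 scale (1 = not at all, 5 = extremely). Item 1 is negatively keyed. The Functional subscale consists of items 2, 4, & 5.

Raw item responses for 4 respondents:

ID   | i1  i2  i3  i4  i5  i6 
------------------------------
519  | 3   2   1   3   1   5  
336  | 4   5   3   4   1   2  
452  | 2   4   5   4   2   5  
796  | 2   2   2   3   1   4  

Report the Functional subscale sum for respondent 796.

6

Respondent 796 raw: 2, 2, 2, 3, 1, 4.
Functional items: 2, 4, 5.
Reverse-coded (on a 1–5 scale, reversed = 6 − raw):
  item 2: 2
  item 4: 3
  item 5: 1
Sum = 2 + 3 + 1 = 6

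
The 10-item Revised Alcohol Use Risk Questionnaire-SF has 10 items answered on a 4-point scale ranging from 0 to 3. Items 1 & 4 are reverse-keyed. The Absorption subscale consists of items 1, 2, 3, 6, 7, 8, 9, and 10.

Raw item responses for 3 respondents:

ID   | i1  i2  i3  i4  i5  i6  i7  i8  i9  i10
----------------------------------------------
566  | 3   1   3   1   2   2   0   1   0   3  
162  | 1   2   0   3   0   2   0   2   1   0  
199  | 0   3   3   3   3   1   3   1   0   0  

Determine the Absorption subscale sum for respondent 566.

Respondent 566 raw: 3, 1, 3, 1, 2, 2, 0, 1, 0, 3.
Absorption items: 1, 2, 3, 6, 7, 8, 9, 10.
Reverse-coded (reversed = (0+3) − raw = 3 − raw):
  item 1: 3 − 3 = 0
  item 2: 1
  item 3: 3
  item 6: 2
  item 7: 0
  item 8: 1
  item 9: 0
  item 10: 3
Sum = 0 + 1 + 3 + 2 + 0 + 1 + 0 + 3 = 10

10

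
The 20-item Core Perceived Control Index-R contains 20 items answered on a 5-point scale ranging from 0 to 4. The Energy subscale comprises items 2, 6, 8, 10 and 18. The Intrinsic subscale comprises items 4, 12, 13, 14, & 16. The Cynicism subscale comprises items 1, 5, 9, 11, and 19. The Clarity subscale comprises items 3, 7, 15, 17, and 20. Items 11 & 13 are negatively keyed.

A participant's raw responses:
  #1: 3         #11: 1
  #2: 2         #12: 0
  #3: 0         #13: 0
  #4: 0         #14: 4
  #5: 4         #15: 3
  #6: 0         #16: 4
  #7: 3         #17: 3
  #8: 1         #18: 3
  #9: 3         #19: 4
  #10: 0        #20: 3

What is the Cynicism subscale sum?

Cynicism items: 1, 5, 9, 11, 19.
Of these, item 11 is negatively keyed; reverse-coded value = 4 − response.
  item 1: 3
  item 5: 4
  item 9: 3
  item 11: 4 − 1 = 3
  item 19: 4
Sum = 3 + 4 + 3 + 3 + 4 = 17

17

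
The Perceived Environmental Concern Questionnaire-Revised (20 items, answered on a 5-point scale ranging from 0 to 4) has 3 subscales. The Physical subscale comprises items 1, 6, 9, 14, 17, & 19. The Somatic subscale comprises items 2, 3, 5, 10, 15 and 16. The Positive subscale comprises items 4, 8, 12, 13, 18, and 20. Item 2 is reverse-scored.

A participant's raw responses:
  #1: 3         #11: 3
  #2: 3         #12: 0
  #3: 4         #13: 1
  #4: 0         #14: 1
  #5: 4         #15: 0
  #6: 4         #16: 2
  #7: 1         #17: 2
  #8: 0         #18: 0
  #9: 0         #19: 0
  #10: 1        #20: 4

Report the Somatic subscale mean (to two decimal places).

2.00

Somatic items: 2, 3, 5, 10, 15, 16.
Of these, item 2 is reverse-scored; reverse-coded value = 4 − response.
  item 2: 4 − 3 = 1
  item 3: 4
  item 5: 4
  item 10: 1
  item 15: 0
  item 16: 2
Sum = 1 + 4 + 4 + 1 + 0 + 2 = 12
Mean = 12 / 6 = 2.00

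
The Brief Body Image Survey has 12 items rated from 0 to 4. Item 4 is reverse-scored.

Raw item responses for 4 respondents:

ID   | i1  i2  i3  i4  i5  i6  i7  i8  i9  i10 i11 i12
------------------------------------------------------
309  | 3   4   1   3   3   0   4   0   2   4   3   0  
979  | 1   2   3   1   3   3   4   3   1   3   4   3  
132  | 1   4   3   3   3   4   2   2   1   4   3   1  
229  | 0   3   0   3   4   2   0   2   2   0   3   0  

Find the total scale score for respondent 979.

33

Respondent 979 raw: 1, 2, 3, 1, 3, 3, 4, 3, 1, 3, 4, 3.
Reverse-coded (reverse-coded value = 4 − response):
  item 1: 1
  item 2: 2
  item 3: 3
  item 4: 4 − 1 = 3
  item 5: 3
  item 6: 3
  item 7: 4
  item 8: 3
  item 9: 1
  item 10: 3
  item 11: 4
  item 12: 3
Sum = 1 + 2 + 3 + 3 + 3 + 3 + 4 + 3 + 1 + 3 + 4 + 3 = 33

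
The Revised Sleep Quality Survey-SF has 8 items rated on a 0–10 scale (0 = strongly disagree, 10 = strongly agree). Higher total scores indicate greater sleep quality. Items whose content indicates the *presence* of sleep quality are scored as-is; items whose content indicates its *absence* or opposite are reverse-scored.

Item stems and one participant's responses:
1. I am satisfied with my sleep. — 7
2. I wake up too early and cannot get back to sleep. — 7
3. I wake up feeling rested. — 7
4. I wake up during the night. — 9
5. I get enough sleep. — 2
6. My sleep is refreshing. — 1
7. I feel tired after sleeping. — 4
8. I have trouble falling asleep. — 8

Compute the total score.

29

Items 2, 4, 7, 8 describe the absence/opposite of sleep quality → reverse-score.
on a 0–10 scale, reversed = 10 − raw.
  item 1: 7
  item 2: 10 − 7 = 3
  item 3: 7
  item 4: 10 − 9 = 1
  item 5: 2
  item 6: 1
  item 7: 10 − 4 = 6
  item 8: 10 − 8 = 2
Total = 7 + 3 + 7 + 1 + 2 + 1 + 6 + 2 = 29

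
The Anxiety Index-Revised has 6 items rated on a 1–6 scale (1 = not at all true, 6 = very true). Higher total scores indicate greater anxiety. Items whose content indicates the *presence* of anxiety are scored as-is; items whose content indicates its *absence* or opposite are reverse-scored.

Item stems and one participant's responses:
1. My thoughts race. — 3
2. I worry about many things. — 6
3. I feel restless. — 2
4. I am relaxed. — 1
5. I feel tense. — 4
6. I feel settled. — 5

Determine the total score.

23

Items 4, 6 describe the absence/opposite of anxiety → reverse-score.
reversed = (1+6) − raw = 7 − raw.
  item 1: 3
  item 2: 6
  item 3: 2
  item 4: 7 − 1 = 6
  item 5: 4
  item 6: 7 − 5 = 2
Total = 3 + 6 + 2 + 6 + 4 + 2 = 23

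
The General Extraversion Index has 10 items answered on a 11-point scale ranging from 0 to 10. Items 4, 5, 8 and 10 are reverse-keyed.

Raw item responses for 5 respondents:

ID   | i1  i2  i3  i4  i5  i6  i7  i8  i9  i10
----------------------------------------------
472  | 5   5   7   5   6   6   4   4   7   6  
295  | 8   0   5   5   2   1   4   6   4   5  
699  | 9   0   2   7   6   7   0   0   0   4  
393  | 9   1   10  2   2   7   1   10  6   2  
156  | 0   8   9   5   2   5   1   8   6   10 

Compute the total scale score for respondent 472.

Respondent 472 raw: 5, 5, 7, 5, 6, 6, 4, 4, 7, 6.
Reverse-coded (reversed = (0+10) − raw = 10 − raw):
  item 1: 5
  item 2: 5
  item 3: 7
  item 4: 10 − 5 = 5
  item 5: 10 − 6 = 4
  item 6: 6
  item 7: 4
  item 8: 10 − 4 = 6
  item 9: 7
  item 10: 10 − 6 = 4
Sum = 5 + 5 + 7 + 5 + 4 + 6 + 4 + 6 + 7 + 4 = 53

53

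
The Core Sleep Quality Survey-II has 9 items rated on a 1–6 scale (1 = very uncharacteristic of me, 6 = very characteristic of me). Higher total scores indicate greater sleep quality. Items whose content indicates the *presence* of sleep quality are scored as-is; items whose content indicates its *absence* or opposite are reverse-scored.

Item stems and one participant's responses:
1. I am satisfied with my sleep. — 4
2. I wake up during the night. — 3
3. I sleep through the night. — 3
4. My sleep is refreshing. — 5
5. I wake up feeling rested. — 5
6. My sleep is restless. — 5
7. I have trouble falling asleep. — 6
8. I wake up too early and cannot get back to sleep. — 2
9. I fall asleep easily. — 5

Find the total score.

Items 2, 6, 7, 8 describe the absence/opposite of sleep quality → reverse-score.
reversed = (1+6) − raw = 7 − raw.
  item 1: 4
  item 2: 7 − 3 = 4
  item 3: 3
  item 4: 5
  item 5: 5
  item 6: 7 − 5 = 2
  item 7: 7 − 6 = 1
  item 8: 7 − 2 = 5
  item 9: 5
Total = 4 + 4 + 3 + 5 + 5 + 2 + 1 + 5 + 5 = 34

34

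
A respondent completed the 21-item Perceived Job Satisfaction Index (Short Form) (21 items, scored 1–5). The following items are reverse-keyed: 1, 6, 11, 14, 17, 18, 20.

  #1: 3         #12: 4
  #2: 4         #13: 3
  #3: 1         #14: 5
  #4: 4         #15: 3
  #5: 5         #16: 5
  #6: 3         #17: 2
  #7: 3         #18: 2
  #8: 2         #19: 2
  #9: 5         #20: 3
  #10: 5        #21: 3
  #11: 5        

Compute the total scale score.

Reverse-coded items (reversed = (1+5) − raw = 6 − raw):
  item 1: 6 − 3 = 3
  item 6: 6 − 3 = 3
  item 11: 6 − 5 = 1
  item 14: 6 − 5 = 1
  item 17: 6 − 2 = 4
  item 18: 6 − 2 = 4
  item 20: 6 − 3 = 3
Scored items: 3, 4, 1, 4, 5, 3, 3, 2, 5, 5, 1, 4, 3, 1, 3, 5, 4, 4, 2, 3, 3
Total = 3 + 4 + 1 + 4 + 5 + 3 + 3 + 2 + 5 + 5 + 1 + 4 + 3 + 1 + 3 + 5 + 4 + 4 + 2 + 3 + 3 = 68

68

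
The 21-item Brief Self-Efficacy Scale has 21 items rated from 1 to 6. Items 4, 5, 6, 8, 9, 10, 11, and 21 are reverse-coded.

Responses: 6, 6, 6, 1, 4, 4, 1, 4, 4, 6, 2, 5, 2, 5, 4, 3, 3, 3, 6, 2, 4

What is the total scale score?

Reverse-coded items use 7 − raw:
  item 4: 7 − 1 = 6
  item 5: 7 − 4 = 3
  item 6: 7 − 4 = 3
  item 8: 7 − 4 = 3
  item 9: 7 − 4 = 3
  item 10: 7 − 6 = 1
  item 11: 7 − 2 = 5
  item 21: 7 − 4 = 3
After reverse-coding: 6, 6, 6, 6, 3, 3, 1, 3, 3, 1, 5, 5, 2, 5, 4, 3, 3, 3, 6, 2, 3
Total = 6 + 6 + 6 + 6 + 3 + 3 + 1 + 3 + 3 + 1 + 5 + 5 + 2 + 5 + 4 + 3 + 3 + 3 + 6 + 2 + 3 = 79

79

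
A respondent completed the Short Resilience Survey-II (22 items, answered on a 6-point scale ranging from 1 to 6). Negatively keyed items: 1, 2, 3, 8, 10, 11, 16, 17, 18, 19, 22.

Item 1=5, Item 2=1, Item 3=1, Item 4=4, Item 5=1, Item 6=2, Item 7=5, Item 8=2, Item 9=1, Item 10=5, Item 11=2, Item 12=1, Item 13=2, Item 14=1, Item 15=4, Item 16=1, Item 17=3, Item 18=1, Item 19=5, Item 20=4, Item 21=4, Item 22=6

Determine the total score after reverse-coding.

Reverse-coded items (on a 1–6 scale, reversed = 7 − raw):
  item 1: 7 − 5 = 2
  item 2: 7 − 1 = 6
  item 3: 7 − 1 = 6
  item 8: 7 − 2 = 5
  item 10: 7 − 5 = 2
  item 11: 7 − 2 = 5
  item 16: 7 − 1 = 6
  item 17: 7 − 3 = 4
  item 18: 7 − 1 = 6
  item 19: 7 − 5 = 2
  item 22: 7 − 6 = 1
Scored items: 2, 6, 6, 4, 1, 2, 5, 5, 1, 2, 5, 1, 2, 1, 4, 6, 4, 6, 2, 4, 4, 1
Total = 2 + 6 + 6 + 4 + 1 + 2 + 5 + 5 + 1 + 2 + 5 + 1 + 2 + 1 + 4 + 6 + 4 + 6 + 2 + 4 + 4 + 1 = 74

74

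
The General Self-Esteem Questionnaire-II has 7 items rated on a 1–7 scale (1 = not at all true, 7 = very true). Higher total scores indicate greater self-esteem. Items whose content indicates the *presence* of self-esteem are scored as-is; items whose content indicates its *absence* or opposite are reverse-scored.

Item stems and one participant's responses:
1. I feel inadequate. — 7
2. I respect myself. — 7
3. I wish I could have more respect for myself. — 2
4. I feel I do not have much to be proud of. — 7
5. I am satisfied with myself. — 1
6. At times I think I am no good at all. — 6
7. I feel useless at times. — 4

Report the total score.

22

Items 1, 3, 4, 6, 7 describe the absence/opposite of self-esteem → reverse-score.
reverse-coded value = 8 − response.
  item 1: 8 − 7 = 1
  item 2: 7
  item 3: 8 − 2 = 6
  item 4: 8 − 7 = 1
  item 5: 1
  item 6: 8 − 6 = 2
  item 7: 8 − 4 = 4
Total = 1 + 7 + 6 + 1 + 1 + 2 + 4 = 22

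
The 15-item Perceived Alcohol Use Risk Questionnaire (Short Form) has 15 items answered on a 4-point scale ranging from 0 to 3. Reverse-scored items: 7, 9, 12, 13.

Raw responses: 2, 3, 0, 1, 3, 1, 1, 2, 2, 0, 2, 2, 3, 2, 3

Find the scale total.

23

Apply reverse scoring (on a 0–3 scale, reversed = 3 − raw):
  item 7: 3 − 1 = 2
  item 9: 3 − 2 = 1
  item 12: 3 − 2 = 1
  item 13: 3 − 3 = 0
Scored responses: 2, 3, 0, 1, 3, 1, 2, 2, 1, 0, 2, 1, 0, 2, 3
Total = 2 + 3 + 0 + 1 + 3 + 1 + 2 + 2 + 1 + 0 + 2 + 1 + 0 + 2 + 3 = 23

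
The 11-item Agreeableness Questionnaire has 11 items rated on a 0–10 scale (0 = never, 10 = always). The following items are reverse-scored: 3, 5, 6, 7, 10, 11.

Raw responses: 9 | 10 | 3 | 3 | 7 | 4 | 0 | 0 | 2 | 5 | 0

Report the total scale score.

Reverse-coded items (reversed = (0+10) − raw = 10 − raw):
  item 3: 10 − 3 = 7
  item 5: 10 − 7 = 3
  item 6: 10 − 4 = 6
  item 7: 10 − 0 = 10
  item 10: 10 − 5 = 5
  item 11: 10 − 0 = 10
Scored responses: 9, 10, 7, 3, 3, 6, 10, 0, 2, 5, 10
Total = 9 + 10 + 7 + 3 + 3 + 6 + 10 + 0 + 2 + 5 + 10 = 65

65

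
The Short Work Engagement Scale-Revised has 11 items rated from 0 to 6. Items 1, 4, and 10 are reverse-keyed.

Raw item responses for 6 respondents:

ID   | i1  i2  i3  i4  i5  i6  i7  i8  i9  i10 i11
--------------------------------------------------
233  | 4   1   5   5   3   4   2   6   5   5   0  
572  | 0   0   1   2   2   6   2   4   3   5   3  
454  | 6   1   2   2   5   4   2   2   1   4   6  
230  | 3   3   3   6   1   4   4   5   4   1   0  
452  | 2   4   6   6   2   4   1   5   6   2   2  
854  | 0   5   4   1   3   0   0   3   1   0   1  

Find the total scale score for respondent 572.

32

Respondent 572 raw: 0, 0, 1, 2, 2, 6, 2, 4, 3, 5, 3.
Reverse-coded (on a 0–6 scale, reversed = 6 − raw):
  item 1: 6 − 0 = 6
  item 2: 0
  item 3: 1
  item 4: 6 − 2 = 4
  item 5: 2
  item 6: 6
  item 7: 2
  item 8: 4
  item 9: 3
  item 10: 6 − 5 = 1
  item 11: 3
Sum = 6 + 0 + 1 + 4 + 2 + 6 + 2 + 4 + 3 + 1 + 3 = 32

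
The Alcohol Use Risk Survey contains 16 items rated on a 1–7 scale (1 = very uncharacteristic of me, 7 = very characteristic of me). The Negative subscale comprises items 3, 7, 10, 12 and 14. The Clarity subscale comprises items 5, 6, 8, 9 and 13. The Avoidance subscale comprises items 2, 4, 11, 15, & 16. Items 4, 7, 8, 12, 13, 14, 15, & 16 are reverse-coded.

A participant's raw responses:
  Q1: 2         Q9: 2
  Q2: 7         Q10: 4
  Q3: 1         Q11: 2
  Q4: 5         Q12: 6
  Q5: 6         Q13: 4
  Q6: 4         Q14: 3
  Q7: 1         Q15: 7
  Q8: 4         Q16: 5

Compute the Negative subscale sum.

Negative items: 3, 7, 10, 12, 14.
Of these, items 7, 12 and 14 are reverse-coded; reverse-coded value = 8 − response.
  item 3: 1
  item 7: 8 − 1 = 7
  item 10: 4
  item 12: 8 − 6 = 2
  item 14: 8 − 3 = 5
Sum = 1 + 7 + 4 + 2 + 5 = 19

19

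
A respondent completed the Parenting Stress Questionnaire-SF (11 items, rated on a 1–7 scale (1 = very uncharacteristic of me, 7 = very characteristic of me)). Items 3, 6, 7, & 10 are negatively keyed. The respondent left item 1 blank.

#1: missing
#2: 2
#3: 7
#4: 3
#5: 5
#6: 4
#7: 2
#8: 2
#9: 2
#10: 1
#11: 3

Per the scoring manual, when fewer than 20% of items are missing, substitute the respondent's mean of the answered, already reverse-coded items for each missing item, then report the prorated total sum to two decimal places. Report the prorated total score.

Reverse-coded (reversed = (1+7) − raw = 8 − raw):
  item 3: 8 − 7 = 1
  item 6: 8 − 4 = 4
  item 7: 8 − 2 = 6
  item 10: 8 − 1 = 7
Completed scored items (10 of 11): 2, 1, 3, 5, 4, 6, 2, 2, 7, 3; sum = 35.
Person mean = 35 / 10 ≈ 3.5000
Prorated total = (35 / 10) × 11 = 38.50 (to 2 dp)

38.50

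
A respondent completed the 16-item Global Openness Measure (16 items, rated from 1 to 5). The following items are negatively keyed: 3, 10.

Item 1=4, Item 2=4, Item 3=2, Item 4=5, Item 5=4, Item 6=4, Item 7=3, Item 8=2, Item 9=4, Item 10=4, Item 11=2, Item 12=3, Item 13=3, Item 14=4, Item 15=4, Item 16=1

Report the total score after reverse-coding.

Reverse-coded items (reverse-coded value = 6 − response):
  item 3: 6 − 2 = 4
  item 10: 6 − 4 = 2
Scored items: 4, 4, 4, 5, 4, 4, 3, 2, 4, 2, 2, 3, 3, 4, 4, 1
Total = 4 + 4 + 4 + 5 + 4 + 4 + 3 + 2 + 4 + 2 + 2 + 3 + 3 + 4 + 4 + 1 = 53

53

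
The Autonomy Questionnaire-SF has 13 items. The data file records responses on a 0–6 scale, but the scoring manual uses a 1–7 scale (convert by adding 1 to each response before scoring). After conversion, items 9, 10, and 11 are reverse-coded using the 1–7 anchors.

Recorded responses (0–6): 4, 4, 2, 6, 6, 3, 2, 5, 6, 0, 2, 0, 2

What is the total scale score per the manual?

Convert to 1–7: 5, 5, 3, 7, 7, 4, 3, 6, 7, 1, 3, 1, 3
Reverse-coded (reverse-coded value = 8 − response):
  item 9: 8 − 7 = 1
  item 10: 8 − 1 = 7
  item 11: 8 − 3 = 5
Scored: 5, 5, 3, 7, 7, 4, 3, 6, 1, 7, 5, 1, 3
Total = 57

57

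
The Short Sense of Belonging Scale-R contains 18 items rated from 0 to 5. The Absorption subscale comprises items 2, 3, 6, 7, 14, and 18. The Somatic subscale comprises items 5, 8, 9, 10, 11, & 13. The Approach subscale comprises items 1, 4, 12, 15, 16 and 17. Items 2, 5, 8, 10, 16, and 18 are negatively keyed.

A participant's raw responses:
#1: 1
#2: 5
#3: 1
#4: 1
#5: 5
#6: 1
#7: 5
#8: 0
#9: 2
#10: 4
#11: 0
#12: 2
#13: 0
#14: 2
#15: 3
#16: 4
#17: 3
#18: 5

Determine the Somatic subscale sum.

Somatic items: 5, 8, 9, 10, 11, 13.
Of these, items 5, 8, & 10 are negatively keyed; reverse-coded value = 5 − response.
  item 5: 5 − 5 = 0
  item 8: 5 − 0 = 5
  item 9: 2
  item 10: 5 − 4 = 1
  item 11: 0
  item 13: 0
Sum = 0 + 5 + 2 + 1 + 0 + 0 = 8

8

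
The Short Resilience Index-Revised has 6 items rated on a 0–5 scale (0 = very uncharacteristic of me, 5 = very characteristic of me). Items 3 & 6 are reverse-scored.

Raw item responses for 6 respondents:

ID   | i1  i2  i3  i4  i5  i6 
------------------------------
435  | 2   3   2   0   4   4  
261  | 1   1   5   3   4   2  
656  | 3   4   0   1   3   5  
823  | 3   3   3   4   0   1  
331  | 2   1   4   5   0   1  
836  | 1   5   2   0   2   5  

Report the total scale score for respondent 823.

Respondent 823 raw: 3, 3, 3, 4, 0, 1.
Reverse-coded (reverse-coded value = 5 − response):
  item 1: 3
  item 2: 3
  item 3: 5 − 3 = 2
  item 4: 4
  item 5: 0
  item 6: 5 − 1 = 4
Sum = 3 + 3 + 2 + 4 + 0 + 4 = 16

16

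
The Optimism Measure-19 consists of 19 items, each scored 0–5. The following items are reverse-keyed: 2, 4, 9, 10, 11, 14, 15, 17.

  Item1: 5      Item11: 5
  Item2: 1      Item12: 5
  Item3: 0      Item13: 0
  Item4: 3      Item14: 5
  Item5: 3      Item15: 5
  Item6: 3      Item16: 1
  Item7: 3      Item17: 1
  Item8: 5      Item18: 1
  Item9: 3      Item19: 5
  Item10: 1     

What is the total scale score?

47

Reversing items 2, 4, 9, 10, 11, 14, 15 and 17 with 5 − raw:
Total = 5 + (5−1) + 0 + (5−3) + 3 + 3 + 3 + 5 + (5−3) + (5−1) + (5−5) + 5 + 0 + (5−5) + (5−5) + 1 + (5−1) + 1 + 5
      = 5 + 4 + 0 + 2 + 3 + 3 + 3 + 5 + 2 + 4 + 0 + 5 + 0 + 0 + 0 + 1 + 4 + 1 + 5 = 47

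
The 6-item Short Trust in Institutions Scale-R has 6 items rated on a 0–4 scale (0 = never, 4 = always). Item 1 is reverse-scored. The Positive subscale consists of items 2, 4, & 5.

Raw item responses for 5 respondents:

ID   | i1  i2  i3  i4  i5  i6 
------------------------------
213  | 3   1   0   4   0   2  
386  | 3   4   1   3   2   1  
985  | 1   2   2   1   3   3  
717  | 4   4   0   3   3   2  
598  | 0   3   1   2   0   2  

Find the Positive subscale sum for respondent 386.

Respondent 386 raw: 3, 4, 1, 3, 2, 1.
Positive items: 2, 4, 5.
Reverse-coded (on a 0–4 scale, reversed = 4 − raw):
  item 2: 4
  item 4: 3
  item 5: 2
Sum = 4 + 3 + 2 = 9

9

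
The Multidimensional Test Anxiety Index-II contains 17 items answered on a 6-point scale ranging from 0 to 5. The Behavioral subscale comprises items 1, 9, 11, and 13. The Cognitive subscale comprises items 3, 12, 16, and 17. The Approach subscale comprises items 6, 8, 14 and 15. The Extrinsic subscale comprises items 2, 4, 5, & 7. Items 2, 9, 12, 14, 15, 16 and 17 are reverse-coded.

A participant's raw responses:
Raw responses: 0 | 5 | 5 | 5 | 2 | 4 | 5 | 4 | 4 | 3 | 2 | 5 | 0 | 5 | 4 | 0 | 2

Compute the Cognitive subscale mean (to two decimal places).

Cognitive items: 3, 12, 16, 17.
Of these, items 12, 16, and 17 are reverse-coded; reversed = (0+5) − raw = 5 − raw.
  item 3: 5
  item 12: 5 − 5 = 0
  item 16: 5 − 0 = 5
  item 17: 5 − 2 = 3
Sum = 5 + 0 + 5 + 3 = 13
Mean = 13 / 4 = 3.25

3.25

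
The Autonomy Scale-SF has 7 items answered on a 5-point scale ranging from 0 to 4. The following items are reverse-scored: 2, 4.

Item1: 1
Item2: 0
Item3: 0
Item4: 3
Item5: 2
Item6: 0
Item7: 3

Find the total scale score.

11

Apply reverse scoring (on a 0–4 scale, reversed = 4 − raw):
  item 2: 4 − 0 = 4
  item 4: 4 − 3 = 1
Scored items: 1, 4, 0, 1, 2, 0, 3
Total = 1 + 4 + 0 + 1 + 2 + 0 + 3 = 11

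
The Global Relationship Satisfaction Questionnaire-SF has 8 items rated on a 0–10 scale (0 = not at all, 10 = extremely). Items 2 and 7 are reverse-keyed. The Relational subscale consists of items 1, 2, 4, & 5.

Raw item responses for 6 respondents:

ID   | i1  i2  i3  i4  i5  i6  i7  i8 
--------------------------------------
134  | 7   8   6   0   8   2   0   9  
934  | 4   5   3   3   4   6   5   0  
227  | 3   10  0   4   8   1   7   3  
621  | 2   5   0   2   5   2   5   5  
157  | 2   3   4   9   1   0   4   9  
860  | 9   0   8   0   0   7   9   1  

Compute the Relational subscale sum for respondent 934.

Respondent 934 raw: 4, 5, 3, 3, 4, 6, 5, 0.
Relational items: 1, 2, 4, 5.
Reverse-coded (reversed = (0+10) − raw = 10 − raw):
  item 1: 4
  item 2: 10 − 5 = 5
  item 4: 3
  item 5: 4
Sum = 4 + 5 + 3 + 4 = 16

16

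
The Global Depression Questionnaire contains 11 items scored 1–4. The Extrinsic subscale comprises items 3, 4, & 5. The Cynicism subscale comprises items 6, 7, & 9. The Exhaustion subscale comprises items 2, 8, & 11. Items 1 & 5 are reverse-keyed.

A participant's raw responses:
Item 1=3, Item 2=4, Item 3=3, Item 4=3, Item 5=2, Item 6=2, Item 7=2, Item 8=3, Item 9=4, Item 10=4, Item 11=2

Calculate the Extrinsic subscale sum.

Extrinsic items: 3, 4, 5.
Of these, item 5 is reverse-keyed; on a 1–4 scale, reversed = 5 − raw.
  item 3: 3
  item 4: 3
  item 5: 5 − 2 = 3
Sum = 3 + 3 + 3 = 9

9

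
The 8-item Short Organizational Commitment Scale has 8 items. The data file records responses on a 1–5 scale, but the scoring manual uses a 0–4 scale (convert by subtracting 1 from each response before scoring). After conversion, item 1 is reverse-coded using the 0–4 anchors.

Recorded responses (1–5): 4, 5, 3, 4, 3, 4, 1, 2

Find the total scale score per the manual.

Convert to 0–4: 3, 4, 2, 3, 2, 3, 0, 1
Reverse-coded (on a 0–4 scale, reversed = 4 − raw):
  item 1: 4 − 3 = 1
Scored: 1, 4, 2, 3, 2, 3, 0, 1
Total = 16

16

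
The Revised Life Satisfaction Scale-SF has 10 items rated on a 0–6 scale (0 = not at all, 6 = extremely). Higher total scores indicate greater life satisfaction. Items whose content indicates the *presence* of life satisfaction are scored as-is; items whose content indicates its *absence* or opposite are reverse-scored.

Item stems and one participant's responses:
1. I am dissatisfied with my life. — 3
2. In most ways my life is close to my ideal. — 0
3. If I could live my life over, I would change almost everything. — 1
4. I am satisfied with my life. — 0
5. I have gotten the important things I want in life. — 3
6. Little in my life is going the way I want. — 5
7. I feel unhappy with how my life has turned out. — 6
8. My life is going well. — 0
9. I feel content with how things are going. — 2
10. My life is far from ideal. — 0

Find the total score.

20

Items 1, 3, 6, 7, 10 describe the absence/opposite of life satisfaction → reverse-score.
reverse-coded value = 6 − response.
  item 1: 6 − 3 = 3
  item 2: 0
  item 3: 6 − 1 = 5
  item 4: 0
  item 5: 3
  item 6: 6 − 5 = 1
  item 7: 6 − 6 = 0
  item 8: 0
  item 9: 2
  item 10: 6 − 0 = 6
Total = 3 + 0 + 5 + 0 + 3 + 1 + 0 + 0 + 2 + 6 = 20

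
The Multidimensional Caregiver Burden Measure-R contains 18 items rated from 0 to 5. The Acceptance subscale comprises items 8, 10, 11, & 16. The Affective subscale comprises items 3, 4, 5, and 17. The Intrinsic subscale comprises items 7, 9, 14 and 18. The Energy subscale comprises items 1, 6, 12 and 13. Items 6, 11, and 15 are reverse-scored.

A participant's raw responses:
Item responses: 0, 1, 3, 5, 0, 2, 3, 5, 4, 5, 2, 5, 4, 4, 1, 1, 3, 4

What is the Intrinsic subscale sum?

15

Intrinsic items: 7, 9, 14, 18.
  item 7: 3
  item 9: 4
  item 14: 4
  item 18: 4
Sum = 3 + 4 + 4 + 4 = 15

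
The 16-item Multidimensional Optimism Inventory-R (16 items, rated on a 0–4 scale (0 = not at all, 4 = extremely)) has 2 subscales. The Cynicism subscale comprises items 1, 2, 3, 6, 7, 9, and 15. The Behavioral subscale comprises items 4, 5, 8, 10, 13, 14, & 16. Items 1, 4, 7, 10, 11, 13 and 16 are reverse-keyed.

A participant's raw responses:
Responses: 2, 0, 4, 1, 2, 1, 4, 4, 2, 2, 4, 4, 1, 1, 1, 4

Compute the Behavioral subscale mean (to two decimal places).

2.14

Behavioral items: 4, 5, 8, 10, 13, 14, 16.
Of these, items 4, 10, 13 and 16 are reverse-keyed; reverse-coded value = 4 − response.
  item 4: 4 − 1 = 3
  item 5: 2
  item 8: 4
  item 10: 4 − 2 = 2
  item 13: 4 − 1 = 3
  item 14: 1
  item 16: 4 − 4 = 0
Sum = 3 + 2 + 4 + 2 + 3 + 1 + 0 = 15
Mean = 15 / 7 = 2.14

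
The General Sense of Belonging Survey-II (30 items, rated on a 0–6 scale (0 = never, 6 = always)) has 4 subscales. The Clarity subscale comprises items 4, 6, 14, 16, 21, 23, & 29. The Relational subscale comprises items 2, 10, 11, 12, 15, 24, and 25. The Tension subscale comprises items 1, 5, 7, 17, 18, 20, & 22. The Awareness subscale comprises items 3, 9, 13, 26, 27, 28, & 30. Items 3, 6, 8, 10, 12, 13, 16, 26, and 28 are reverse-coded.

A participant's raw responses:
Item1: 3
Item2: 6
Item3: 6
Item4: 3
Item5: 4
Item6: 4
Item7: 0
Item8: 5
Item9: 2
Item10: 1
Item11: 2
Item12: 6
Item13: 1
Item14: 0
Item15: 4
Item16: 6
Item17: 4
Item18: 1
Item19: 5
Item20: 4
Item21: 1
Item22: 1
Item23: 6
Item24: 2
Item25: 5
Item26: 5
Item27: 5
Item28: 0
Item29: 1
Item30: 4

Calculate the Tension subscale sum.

17

Tension items: 1, 5, 7, 17, 18, 20, 22.
  item 1: 3
  item 5: 4
  item 7: 0
  item 17: 4
  item 18: 1
  item 20: 4
  item 22: 1
Sum = 3 + 4 + 0 + 4 + 1 + 4 + 1 = 17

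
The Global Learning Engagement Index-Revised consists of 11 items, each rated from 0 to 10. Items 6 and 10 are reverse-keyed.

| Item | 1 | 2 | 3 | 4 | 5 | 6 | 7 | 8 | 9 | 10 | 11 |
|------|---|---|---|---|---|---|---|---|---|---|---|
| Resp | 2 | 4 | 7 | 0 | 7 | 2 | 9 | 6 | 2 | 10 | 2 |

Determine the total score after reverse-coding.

47

Reverse-coded items (reverse-coded value = 10 − response):
  item 6: 10 − 2 = 8
  item 10: 10 − 10 = 0
After reverse-coding: 2, 4, 7, 0, 7, 8, 9, 6, 2, 0, 2
Total = 2 + 4 + 7 + 0 + 7 + 8 + 9 + 6 + 2 + 0 + 2 = 47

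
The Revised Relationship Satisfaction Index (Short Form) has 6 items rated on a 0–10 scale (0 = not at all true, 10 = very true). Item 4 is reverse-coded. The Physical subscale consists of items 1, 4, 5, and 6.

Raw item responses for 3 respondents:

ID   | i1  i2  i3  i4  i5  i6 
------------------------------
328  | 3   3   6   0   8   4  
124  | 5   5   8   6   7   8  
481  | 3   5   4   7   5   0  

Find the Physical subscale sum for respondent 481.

Respondent 481 raw: 3, 5, 4, 7, 5, 0.
Physical items: 1, 4, 5, 6.
Reverse-coded (reverse-coded value = 10 − response):
  item 1: 3
  item 4: 10 − 7 = 3
  item 5: 5
  item 6: 0
Sum = 3 + 3 + 5 + 0 = 11

11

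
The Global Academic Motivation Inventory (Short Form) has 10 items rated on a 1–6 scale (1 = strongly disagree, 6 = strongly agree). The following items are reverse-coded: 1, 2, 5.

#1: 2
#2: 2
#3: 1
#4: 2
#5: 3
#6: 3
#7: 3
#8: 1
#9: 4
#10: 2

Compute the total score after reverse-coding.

30

Apply reverse scoring (reverse-coded value = 7 − response):
  item 1: 7 − 2 = 5
  item 2: 7 − 2 = 5
  item 5: 7 − 3 = 4
Scored items: 5, 5, 1, 2, 4, 3, 3, 1, 4, 2
Total = 5 + 5 + 1 + 2 + 4 + 3 + 3 + 1 + 4 + 2 = 30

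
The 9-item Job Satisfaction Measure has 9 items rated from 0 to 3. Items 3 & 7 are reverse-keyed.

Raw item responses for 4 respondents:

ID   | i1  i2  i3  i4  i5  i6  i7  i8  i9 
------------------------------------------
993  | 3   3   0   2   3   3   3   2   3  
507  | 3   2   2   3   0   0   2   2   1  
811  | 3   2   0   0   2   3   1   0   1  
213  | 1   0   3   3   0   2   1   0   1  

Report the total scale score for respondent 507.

Respondent 507 raw: 3, 2, 2, 3, 0, 0, 2, 2, 1.
Reverse-coded (on a 0–3 scale, reversed = 3 − raw):
  item 1: 3
  item 2: 2
  item 3: 3 − 2 = 1
  item 4: 3
  item 5: 0
  item 6: 0
  item 7: 3 − 2 = 1
  item 8: 2
  item 9: 1
Sum = 3 + 2 + 1 + 3 + 0 + 0 + 1 + 2 + 1 = 13

13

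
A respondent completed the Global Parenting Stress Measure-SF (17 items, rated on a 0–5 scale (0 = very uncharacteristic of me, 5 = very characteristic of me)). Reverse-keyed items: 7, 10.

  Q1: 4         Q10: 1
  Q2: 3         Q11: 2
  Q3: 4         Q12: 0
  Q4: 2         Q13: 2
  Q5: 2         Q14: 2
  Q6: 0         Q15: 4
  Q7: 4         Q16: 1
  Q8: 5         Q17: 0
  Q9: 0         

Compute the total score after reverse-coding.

Reverse-coded items (reversed = (0+5) − raw = 5 − raw):
  item 7: 5 − 4 = 1
  item 10: 5 − 1 = 4
Scored items: 4, 3, 4, 2, 2, 0, 1, 5, 0, 4, 2, 0, 2, 2, 4, 1, 0
Total = 4 + 3 + 4 + 2 + 2 + 0 + 1 + 5 + 0 + 4 + 2 + 0 + 2 + 2 + 4 + 1 + 0 = 36

36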